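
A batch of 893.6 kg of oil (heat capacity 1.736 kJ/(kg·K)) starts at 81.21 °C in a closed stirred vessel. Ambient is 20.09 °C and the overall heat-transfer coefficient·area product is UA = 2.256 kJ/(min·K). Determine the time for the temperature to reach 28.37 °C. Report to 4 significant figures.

Lumped-capacitance energy balance: M c_p dT/dt = UA(T_amb − T).
τ = M c_p/UA = 687.628 min; T_ss = T_amb = 20.0900 °C.
T(t) = T_ss + (T₀ − T_ss)e^(−t/τ); set T = 28.37:
t = −τ ln[(T − T_ss)/(T₀ − T_ss)] = −687.628 · ln(0.135471) = 1374.57 min.

1375 min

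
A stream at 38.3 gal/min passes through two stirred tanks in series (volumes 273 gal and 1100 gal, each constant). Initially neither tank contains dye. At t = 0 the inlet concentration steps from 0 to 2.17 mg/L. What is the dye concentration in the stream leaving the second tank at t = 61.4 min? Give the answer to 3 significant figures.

Species balance on tank i: dCᵢ/dt = (Cᵢ₋₁ − Cᵢ)/τᵢ with τᵢ = Vᵢ/Q.
τ₁ = 273/38.3 = 7.1279 min; τ₂ = 1100/38.3 = 28.721 min.
Solving the cascade with C₁(0)=C₂(0)=0 gives C₂(t) = C_in[1 − (τ₁ e^(−t/τ₁) − τ₂ e^(−t/τ₂))/(τ₁ − τ₂)].
At t = 61.4: e^(−t/τ₁) = 0.00018155, e^(−t/τ₂) = 0.11791.
C₂ = 2.17·[1 − (7.1279·0.00018155 − 28.721·0.11791)/(-21.593)] = 2.17·0.84323 = 1.8298 mg/L.

1.83 mg/L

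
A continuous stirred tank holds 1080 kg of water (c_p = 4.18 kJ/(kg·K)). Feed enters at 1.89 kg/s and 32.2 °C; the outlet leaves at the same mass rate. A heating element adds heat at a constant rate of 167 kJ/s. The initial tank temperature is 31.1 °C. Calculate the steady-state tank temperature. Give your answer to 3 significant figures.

53.3 °C

Energy balance: M c_p dT/dt = ṁ c_p (T_in − T) + 167.
At steady state dT/dt = 0 ⇒ T_ss = T_in + Q̇/(ṁ c_p) = 32.2 + 167/(1.89·4.18) = 53.339 °C.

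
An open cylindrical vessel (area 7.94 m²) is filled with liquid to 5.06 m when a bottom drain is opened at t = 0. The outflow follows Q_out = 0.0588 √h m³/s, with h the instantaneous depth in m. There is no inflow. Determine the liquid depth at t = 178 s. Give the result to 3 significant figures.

2.53 m

Volume balance on the tank: A dh/dt = −0.0588 √h.
This is separable: 2 d(√h)/dt = −0.0588/A, so √h = √h₀ − (0.0588/(2A)) t.
√h = √5.06 − 0.0588·178/(2·7.94) = 2.2494 − 0.65909 = 1.5904.
h = 1.5904² = 2.5292 m.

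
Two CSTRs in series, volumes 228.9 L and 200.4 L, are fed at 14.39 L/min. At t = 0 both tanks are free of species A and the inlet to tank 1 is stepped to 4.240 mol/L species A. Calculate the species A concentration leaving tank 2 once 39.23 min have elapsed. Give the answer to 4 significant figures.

Species balance on tank i: dCᵢ/dt = (Cᵢ₋₁ − Cᵢ)/τᵢ with τᵢ = Vᵢ/Q.
τ₁ = 228.9/14.39 = 15.9069 min; τ₂ = 200.4/14.39 = 13.9263 min.
Solving the cascade with C₁(0)=C₂(0)=0 gives C₂(t) = C_in[1 − (τ₁ e^(−t/τ₁) − τ₂ e^(−t/τ₂))/(τ₁ − τ₂)].
At t = 39.23: e^(−t/τ₁) = 0.0849045, e^(−t/τ₂) = 0.0597871.
C₂ = 4.240·[1 − (15.9069·0.0849045 − 13.9263·0.0597871)/(1.98054)] = 4.240·0.738481 = 3.13116 mol/L.

3.131 mol/L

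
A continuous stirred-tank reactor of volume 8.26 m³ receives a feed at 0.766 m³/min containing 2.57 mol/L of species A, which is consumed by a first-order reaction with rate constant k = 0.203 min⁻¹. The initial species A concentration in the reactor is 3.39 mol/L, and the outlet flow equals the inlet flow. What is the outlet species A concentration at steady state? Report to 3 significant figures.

0.806 mol/L

Species balance: V dC/dt = Q C_in − Q C − k V C.
Steady state (dC/dt = 0): C_ss = Q C_in/(Q + kV) = C_in/(1 + kV/Q).
C_ss = 0.766·2.57/(0.766 + 0.203·8.26) = 1.9686/2.4428 = 0.80589 mol/L.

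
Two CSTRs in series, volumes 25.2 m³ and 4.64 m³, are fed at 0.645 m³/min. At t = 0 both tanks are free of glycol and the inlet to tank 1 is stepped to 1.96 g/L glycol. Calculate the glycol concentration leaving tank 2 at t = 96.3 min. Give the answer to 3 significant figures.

1.76 g/L

Each tank obeys Vᵢ dCᵢ/dt = Q(Cᵢ₋₁ − Cᵢ), so τᵢ = Vᵢ/Q.
τ₁ = 25.2/0.645 = 39.070 min; τ₂ = 4.64/0.645 = 7.1938 min.
Solving the cascade with C₁(0)=C₂(0)=0 gives C₂(t) = C_in[1 − (τ₁ e^(−t/τ₁) − τ₂ e^(−t/τ₂))/(τ₁ − τ₂)].
At t = 96.3: e^(−t/τ₁) = 0.085024, e^(−t/τ₂) = 1.5357e-06.
C₂ = 1.96·[1 − (39.070·0.085024 − 7.1938·1.5357e-06)/(31.876)] = 1.96·0.89579 = 1.7557 g/L.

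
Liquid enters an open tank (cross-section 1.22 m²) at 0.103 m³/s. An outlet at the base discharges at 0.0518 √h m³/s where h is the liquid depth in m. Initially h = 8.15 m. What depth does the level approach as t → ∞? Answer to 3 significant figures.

A dh/dt = Q_in − 0.0518 √h. Steady state requires inflow = outflow:
Q_in = 0.0518 √h_ss ⇒ √h_ss = 0.103/0.0518 = 1.9884.
h_ss = 1.9884² = 3.9538 m. (Since h₀ = 8.15 m > h_ss, the level will fall toward this value.)

3.95 m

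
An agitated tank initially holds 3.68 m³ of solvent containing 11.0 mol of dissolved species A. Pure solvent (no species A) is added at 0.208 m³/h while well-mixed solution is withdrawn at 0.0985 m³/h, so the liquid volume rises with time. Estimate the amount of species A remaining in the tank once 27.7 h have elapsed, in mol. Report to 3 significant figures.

6.41 mol

Let m(t) be the amount of species A. Volume: V(t) = V₀ + (Q_in − Q_out) t = 3.68 + 0.10950 t; V(27.7) = 6.7131 m³.
Species balance (pure solvent in): dm/dt = −Q_out · m/V(t).
dm/m = −Q_out dt/(V₀ + 0.10950 t); integrating gives ln(m/m₀) = −(Q_out/(Q_in−Q_out)) ln(V/V₀).
m = m₀ (V₀/V)^(Q_out/(Q_in−Q_out)) = 11.0 × (3.68/6.7131)^(0.89954) = 6.4053 mol.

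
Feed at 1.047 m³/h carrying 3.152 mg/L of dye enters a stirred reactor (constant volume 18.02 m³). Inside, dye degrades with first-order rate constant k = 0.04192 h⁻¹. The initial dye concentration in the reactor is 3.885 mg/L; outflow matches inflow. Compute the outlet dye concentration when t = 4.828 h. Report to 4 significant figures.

3.098 mg/L

Accumulation = in − out − consumed: V dC/dt = Q C_in − Q C − k V C.
dC/dt = (Q/V) C_in − (Q/V + k) C; effective rate a = Q/V + k = 0.0581021 + 0.04192 = 0.100022 h⁻¹.
C_ss = Q C_in/(Q + kV) = 1.83097 mg/L; C(t) = C_ss + (C₀ − C_ss) e^(−a t).
C(4.828) = 1.83097 + (2.05403)·e^(−0.100022·4.828) = 1.83097 + (2.05403)·0.616987 = 3.09828 mg/L.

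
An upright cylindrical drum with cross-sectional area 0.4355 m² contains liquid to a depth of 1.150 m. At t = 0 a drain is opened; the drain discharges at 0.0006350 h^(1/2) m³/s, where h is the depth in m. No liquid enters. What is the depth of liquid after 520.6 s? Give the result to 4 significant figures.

0.4800 m

With no inflow, A dh/dt = −0.0006350 √h.
This is separable: 2 d(√h)/dt = −0.0006350/A, so √h = √h₀ − (0.0006350/(2A)) t.
√h = √1.150 − 0.0006350·520.6/(2·0.4355) = 1.07238 − 0.379542 = 0.692839.
h = 0.692839² = 0.480025 m.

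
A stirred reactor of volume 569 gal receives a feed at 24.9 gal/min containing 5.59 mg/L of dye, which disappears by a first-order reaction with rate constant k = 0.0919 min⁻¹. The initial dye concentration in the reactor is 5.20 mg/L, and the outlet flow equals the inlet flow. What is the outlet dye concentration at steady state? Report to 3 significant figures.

Species balance: V dC/dt = Q C_in − Q C − k V C.
At steady state: 0 = Q C_in − (Q + kV) C_ss, so C_ss = Q C_in/(Q + kV).
C_ss = 24.9·5.59/(24.9 + 0.0919·569) = 139.19/77.191 = 1.8032 mg/L.

1.80 mg/L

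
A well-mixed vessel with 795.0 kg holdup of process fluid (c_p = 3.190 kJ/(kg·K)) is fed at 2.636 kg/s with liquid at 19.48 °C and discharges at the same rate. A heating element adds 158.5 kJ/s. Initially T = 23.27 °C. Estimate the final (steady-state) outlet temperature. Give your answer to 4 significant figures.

M c_p dT/dt = ṁ c_p (T_in − T) + Q̇.
At steady state dT/dt = 0 ⇒ T_ss = T_in + Q̇/(ṁ c_p) = 19.48 + 158.5/(2.636·3.190) = 38.3292 °C.

38.33 °C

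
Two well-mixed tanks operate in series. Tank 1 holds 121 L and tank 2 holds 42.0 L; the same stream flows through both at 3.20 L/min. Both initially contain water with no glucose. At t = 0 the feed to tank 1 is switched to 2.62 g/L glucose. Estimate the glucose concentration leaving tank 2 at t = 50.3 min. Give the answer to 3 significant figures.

1.59 g/L

Each tank obeys Vᵢ dCᵢ/dt = Q(Cᵢ₋₁ − Cᵢ), so τᵢ = Vᵢ/Q.
τ₁ = 121/3.20 = 37.812 min; τ₂ = 42.0/3.20 = 13.125 min.
Solving the cascade with C₁(0)=C₂(0)=0 gives C₂(t) = C_in[1 − (τ₁ e^(−t/τ₁) − τ₂ e^(−t/τ₂))/(τ₁ − τ₂)].
At t = 50.3: e^(−t/τ₁) = 0.26441, e^(−t/τ₂) = 0.021658.
C₂ = 2.62·[1 − (37.812·0.26441 − 13.125·0.021658)/(24.688)] = 2.62·0.60653 = 1.5891 g/L.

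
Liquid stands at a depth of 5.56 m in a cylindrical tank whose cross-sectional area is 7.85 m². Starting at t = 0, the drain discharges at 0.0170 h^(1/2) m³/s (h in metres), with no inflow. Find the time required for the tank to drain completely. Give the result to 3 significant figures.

2180 s

Mass balance (ρ constant): A dh/dt = −0.0170 √h.
This is separable: 2 d(√h)/dt = −0.0170/A, so √h = √h₀ − (0.0170/(2A)) t.
Tank is empty when √h = 0: t_empty = 2A√h₀/0.0170.
t_empty = 2·7.85·√5.56/0.0170 = 15.700·2.3580/0.0170 = 2177.7 s.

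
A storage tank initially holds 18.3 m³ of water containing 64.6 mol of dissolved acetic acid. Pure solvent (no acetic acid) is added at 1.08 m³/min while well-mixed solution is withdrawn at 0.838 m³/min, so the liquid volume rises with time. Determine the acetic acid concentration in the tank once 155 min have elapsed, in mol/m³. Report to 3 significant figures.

Total volume: dV/dt = Q_in − Q_out = 0.24200 m³/min, so V(t) = 18.3 + 0.24200 t and V(155) = 55.810 m³.
Species balance (pure solvent in): dm/dt = −Q_out · m/V(t).
Separate: dm/m = −Q_out dt/V(t) ⇒ ln(m/m₀) = −(Q_out/(Q_in−Q_out)) ln(V/V₀).
m = m₀ (V₀/V)^(Q_out/(Q_in−Q_out)) = 64.6 × (18.3/55.810)^(3.4628) = 1.3593 mol.
C = m/V = 1.3593/55.810 = 0.024357 mol/m³.

0.0244 mol/m³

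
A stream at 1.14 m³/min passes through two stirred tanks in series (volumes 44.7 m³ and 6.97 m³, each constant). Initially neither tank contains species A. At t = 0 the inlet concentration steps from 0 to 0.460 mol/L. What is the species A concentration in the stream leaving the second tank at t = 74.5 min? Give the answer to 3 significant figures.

0.378 mol/L

Species balance on tank i: dCᵢ/dt = (Cᵢ₋₁ − Cᵢ)/τᵢ with τᵢ = Vᵢ/Q.
τ₁ = 44.7/1.14 = 39.211 min; τ₂ = 6.97/1.14 = 6.1140 min.
Tank 1: C₁ = C_in(1 − e^(−t/τ₁)). Tank 2 (τ₁ ≠ τ₂): C₂ = C_in[1 − (τ₁ e^(−t/τ₁) − τ₂ e^(−t/τ₂))/(τ₁ − τ₂)].
At t = 74.5: e^(−t/τ₁) = 0.14957, e^(−t/τ₂) = 5.1061e-06.
C₂ = 0.460·[1 − (39.211·0.14957 − 6.1140·5.1061e-06)/(33.096)] = 0.460·0.82280 = 0.37849 mol/L.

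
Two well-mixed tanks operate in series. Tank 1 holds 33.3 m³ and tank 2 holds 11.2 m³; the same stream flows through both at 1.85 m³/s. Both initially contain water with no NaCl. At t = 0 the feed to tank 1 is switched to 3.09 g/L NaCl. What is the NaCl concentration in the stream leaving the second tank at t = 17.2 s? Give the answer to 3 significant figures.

Each tank obeys Vᵢ dCᵢ/dt = Q(Cᵢ₋₁ − Cᵢ), so τᵢ = Vᵢ/Q.
τ₁ = 33.3/1.85 = 18.000 s; τ₂ = 11.2/1.85 = 6.0541 s.
Solving the cascade with C₁(0)=C₂(0)=0 gives C₂(t) = C_in[1 − (τ₁ e^(−t/τ₁) − τ₂ e^(−t/τ₂))/(τ₁ − τ₂)].
At t = 17.2: e^(−t/τ₁) = 0.38460, e^(−t/τ₂) = 0.058363.
C₂ = 3.09·[1 − (18.000·0.38460 − 6.0541·0.058363)/(11.946)] = 3.09·0.45007 = 1.3907 g/L.

1.39 g/L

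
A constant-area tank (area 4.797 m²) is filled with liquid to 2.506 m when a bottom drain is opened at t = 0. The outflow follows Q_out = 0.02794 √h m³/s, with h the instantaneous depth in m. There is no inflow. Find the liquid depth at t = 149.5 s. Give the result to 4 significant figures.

1.317 m

Volume balance on the tank: A dh/dt = −0.02794 √h.
This is separable: 2 d(√h)/dt = −0.02794/A, so √h = √h₀ − (0.02794/(2A)) t.
√h = √2.506 − 0.02794·149.5/(2·4.797) = 1.58304 − 0.435379 = 1.14766.
h = 1.14766² = 1.31711 m.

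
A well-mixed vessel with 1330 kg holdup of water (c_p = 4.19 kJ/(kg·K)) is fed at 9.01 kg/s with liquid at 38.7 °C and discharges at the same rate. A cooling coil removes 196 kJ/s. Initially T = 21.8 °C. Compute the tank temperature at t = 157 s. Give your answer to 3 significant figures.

29.5 °C

M c_p dT/dt = ṁ c_p (T_in − T) − Q̇.
Rearrange: dT/dt = (T_ss − T)/τ with τ = M/ṁ = 147.61 s and T_ss = T_in − Q̇/(ṁ c_p) = 33.508 °C.
Solution: T(t) = T_ss + (T₀ − T_ss) e^(−t/τ).
T(157) = 33.508 + (-11.708)·e^(−157/147.61) = 33.508 + (-11.708)·0.34522 = 29.466 °C.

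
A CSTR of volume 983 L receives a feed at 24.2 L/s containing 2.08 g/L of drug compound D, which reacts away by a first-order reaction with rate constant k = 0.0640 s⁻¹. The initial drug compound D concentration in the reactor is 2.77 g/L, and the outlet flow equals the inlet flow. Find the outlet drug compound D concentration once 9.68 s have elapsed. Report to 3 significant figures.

1.51 g/L

Species balance: V dC/dt = Q C_in − Q C − k V C.
dC/dt = (Q/V) C_in − (Q/V + k) C; effective rate a = Q/V + k = 0.024619 + 0.0640 = 0.088619 s⁻¹.
C_ss = Q C_in/(Q + kV) = 0.57783 g/L; C(t) = C_ss + (C₀ − C_ss) e^(−a t).
C(9.68) = 0.57783 + (2.1922)·e^(−0.088619·9.68) = 0.57783 + (2.1922)·0.42408 = 1.5075 g/L.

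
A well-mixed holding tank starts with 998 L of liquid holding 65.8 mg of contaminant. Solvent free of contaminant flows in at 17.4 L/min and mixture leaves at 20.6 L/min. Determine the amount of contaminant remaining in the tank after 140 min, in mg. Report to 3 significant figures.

1.42 mg

Let m(t) be the amount of contaminant. Volume: V(t) = V₀ + (Q_in − Q_out) t = 998 − 3.2000 t; V(140) = 550.00 L.
No contaminant enters, so dm/dt = −Q_out · (m/V).
dm/m = −Q_out dt/(V₀ − 3.2000 t); integrating gives ln(m/m₀) = −(Q_out/(Q_in−Q_out)) ln(V/V₀).
m = m₀ (V₀/V)^(Q_out/(Q_in−Q_out)) = 65.8 × (998/550.00)^(-6.4375) = 1.4204 mg.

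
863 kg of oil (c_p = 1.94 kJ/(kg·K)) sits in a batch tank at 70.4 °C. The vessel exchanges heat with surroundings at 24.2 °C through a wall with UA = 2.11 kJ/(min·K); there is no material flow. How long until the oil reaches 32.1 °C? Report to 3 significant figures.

1400 min

Lumped-capacitance energy balance: M c_p dT/dt = UA(T_amb − T).
τ = M c_p/UA = 793.47 min; T_ss = T_amb = 24.200 °C.
T(t) = T_ss + (T₀ − T_ss)e^(−t/τ); set T = 32.1:
t = −τ ln[(T − T_ss)/(T₀ − T_ss)] = −793.47 · ln(0.17100) = 1401.4 min.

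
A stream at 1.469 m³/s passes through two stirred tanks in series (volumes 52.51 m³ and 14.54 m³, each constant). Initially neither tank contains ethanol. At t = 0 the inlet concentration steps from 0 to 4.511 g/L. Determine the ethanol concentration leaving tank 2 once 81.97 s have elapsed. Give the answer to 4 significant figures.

Species balance on tank i: dCᵢ/dt = (Cᵢ₋₁ − Cᵢ)/τᵢ with τᵢ = Vᵢ/Q.
τ₁ = 52.51/1.469 = 35.7454 s; τ₂ = 14.54/1.469 = 9.89789 s.
Solving the cascade with C₁(0)=C₂(0)=0 gives C₂(t) = C_in[1 − (τ₁ e^(−t/τ₁) − τ₂ e^(−t/τ₂))/(τ₁ − τ₂)].
At t = 81.97: e^(−t/τ₁) = 0.100947, e^(−t/τ₂) = 0.000253141.
C₂ = 4.511·[1 − (35.7454·0.100947 − 9.89789·0.000253141)/(25.8475)] = 4.511·0.860494 = 3.88169 g/L.

3.882 g/L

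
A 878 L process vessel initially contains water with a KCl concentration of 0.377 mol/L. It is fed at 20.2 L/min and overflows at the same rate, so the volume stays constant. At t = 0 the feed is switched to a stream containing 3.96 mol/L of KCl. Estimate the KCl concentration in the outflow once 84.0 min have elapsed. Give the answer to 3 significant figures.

Species balance on the tank: V dC/dt = Q(C_in − C).
So dC/dt = (C_in − C)/τ with τ = V/Q = 878/20.2 = 43.465 min.
Integrating: C(t) = C_in + (C₀ − C_in) e^(−t/τ).
C(84.0) = 3.96 + (0.377 − 3.96)·e^(−84.0/43.465) = 3.96 + (-3.5830)·0.14478 = 3.4413 mol/L.

3.44 mol/L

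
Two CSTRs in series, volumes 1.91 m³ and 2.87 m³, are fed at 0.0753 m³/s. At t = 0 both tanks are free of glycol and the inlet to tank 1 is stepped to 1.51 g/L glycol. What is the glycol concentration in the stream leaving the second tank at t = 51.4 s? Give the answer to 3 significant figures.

Species balance on tank i: dCᵢ/dt = (Cᵢ₋₁ − Cᵢ)/τᵢ with τᵢ = Vᵢ/Q.
τ₁ = 1.91/0.0753 = 25.365 s; τ₂ = 2.87/0.0753 = 38.114 s.
Tank 1: C₁ = C_in(1 − e^(−t/τ₁)). Tank 2 (τ₁ ≠ τ₂): C₂ = C_in[1 − (τ₁ e^(−t/τ₁) − τ₂ e^(−t/τ₂))/(τ₁ − τ₂)].
At t = 51.4: e^(−t/τ₁) = 0.13181, e^(−t/τ₂) = 0.25961.
C₂ = 1.51·[1 − (25.365·0.13181 − 38.114·0.25961)/(-12.749)] = 1.51·0.48612 = 0.73405 g/L.

0.734 g/L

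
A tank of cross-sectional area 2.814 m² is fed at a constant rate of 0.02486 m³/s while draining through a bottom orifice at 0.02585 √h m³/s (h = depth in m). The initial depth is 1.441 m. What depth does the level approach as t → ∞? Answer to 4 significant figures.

A dh/dt = Q_in − 0.02585 √h. Steady state requires inflow = outflow:
Q_in = 0.02585 √h_ss ⇒ √h_ss = 0.02486/0.02585 = 0.961702.
h_ss = 0.961702² = 0.924871 m. (Since h₀ = 1.441 m > h_ss, the level will fall toward this value.)

0.9249 m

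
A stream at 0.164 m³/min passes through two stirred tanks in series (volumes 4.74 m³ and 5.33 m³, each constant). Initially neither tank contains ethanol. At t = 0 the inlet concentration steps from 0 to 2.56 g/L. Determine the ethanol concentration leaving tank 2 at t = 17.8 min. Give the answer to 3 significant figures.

Each tank obeys Vᵢ dCᵢ/dt = Q(Cᵢ₋₁ − Cᵢ), so τᵢ = Vᵢ/Q.
τ₁ = 4.74/0.164 = 28.902 min; τ₂ = 5.33/0.164 = 32.500 min.
Solving the cascade with C₁(0)=C₂(0)=0 gives C₂(t) = C_in[1 − (τ₁ e^(−t/τ₁) − τ₂ e^(−t/τ₂))/(τ₁ − τ₂)].
At t = 17.8: e^(−t/τ₁) = 0.54017, e^(−t/τ₂) = 0.57828.
C₂ = 2.56·[1 − (28.902·0.54017 − 32.500·0.57828)/(-3.5976)] = 2.56·0.11555 = 0.29581 g/L.

0.296 g/L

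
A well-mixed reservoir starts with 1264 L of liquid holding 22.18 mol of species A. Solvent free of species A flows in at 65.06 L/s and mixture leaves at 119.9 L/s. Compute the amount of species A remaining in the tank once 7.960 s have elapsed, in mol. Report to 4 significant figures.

Let m(t) be the amount of species A. Volume: V(t) = V₀ + (Q_in − Q_out) t = 1264 − 54.8400 t; V(7.960) = 827.474 L.
No species A enters, so dm/dt = −Q_out · (m/V).
dm/m = −Q_out dt/(V₀ − 54.8400 t); integrating gives ln(m/m₀) = −(Q_out/(Q_in−Q_out)) ln(V/V₀).
m = m₀ (V₀/V)^(Q_out/(Q_in−Q_out)) = 22.18 × (1264/827.474)^(-2.18636) = 8.78389 mol.

8.784 mol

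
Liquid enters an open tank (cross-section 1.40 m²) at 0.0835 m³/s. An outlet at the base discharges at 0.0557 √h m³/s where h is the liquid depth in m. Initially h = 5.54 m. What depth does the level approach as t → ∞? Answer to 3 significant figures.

2.25 m

A dh/dt = Q_in − 0.0557 √h. Steady state requires inflow = outflow:
Q_in = 0.0557 √h_ss ⇒ √h_ss = 0.0835/0.0557 = 1.4991.
h_ss = 1.4991² = 2.2473 m. (Since h₀ = 5.54 m > h_ss, the level will fall toward this value.)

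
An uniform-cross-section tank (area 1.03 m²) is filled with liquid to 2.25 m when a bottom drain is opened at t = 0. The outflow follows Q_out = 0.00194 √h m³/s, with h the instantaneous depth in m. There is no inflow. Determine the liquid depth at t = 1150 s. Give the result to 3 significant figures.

0.174 m

Mass balance (ρ constant): A dh/dt = −0.00194 √h.
Separate and integrate: 2(√h − √h₀) = −(0.00194/A) t.
√h = √2.25 − 0.00194·1150/(2·1.03) = 1.5000 − 1.0830 = 0.41699.
h = 0.41699² = 0.17388 m.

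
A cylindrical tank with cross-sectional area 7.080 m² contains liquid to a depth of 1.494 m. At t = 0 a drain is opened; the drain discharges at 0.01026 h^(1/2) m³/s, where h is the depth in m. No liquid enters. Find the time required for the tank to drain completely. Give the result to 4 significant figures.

Unsteady balance on liquid volume: A dh/dt = −0.01026 √h.
∫ h^(−1/2) dh = −(0.01026/A) ∫ dt, giving 2√h = 2√h₀ − (0.01026/A) t.
Set h = 0: 2√h₀ = (0.01026/A) t_empty ⇒ t_empty = 2A√h₀/0.01026.
t_empty = 2·7.080·√1.494/0.01026 = 14.1600·1.22229/0.01026 = 1686.91 s.

1687 s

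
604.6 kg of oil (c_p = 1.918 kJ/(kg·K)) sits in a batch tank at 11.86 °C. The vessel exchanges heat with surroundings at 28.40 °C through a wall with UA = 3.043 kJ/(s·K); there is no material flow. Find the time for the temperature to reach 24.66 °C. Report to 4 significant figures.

566.5 s

M c_p dT/dt = −UA(T − T_amb).
τ = M c_p/UA = 381.079 s; T_ss = T_amb = 28.4000 °C.
T(t) = T_ss + (T₀ − T_ss)e^(−t/τ); set T = 24.66:
t = −τ ln[(T − T_ss)/(T₀ − T_ss)] = −381.079 · ln(0.226119) = 566.548 s.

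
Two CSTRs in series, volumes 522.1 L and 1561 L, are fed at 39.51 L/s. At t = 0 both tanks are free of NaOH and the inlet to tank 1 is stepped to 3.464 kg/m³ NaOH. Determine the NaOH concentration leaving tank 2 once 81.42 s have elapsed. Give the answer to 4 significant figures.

2.805 kg/m³

Species balance on tank i: dCᵢ/dt = (Cᵢ₋₁ − Cᵢ)/τᵢ with τᵢ = Vᵢ/Q.
τ₁ = 522.1/39.51 = 13.2144 s; τ₂ = 1561/39.51 = 39.5090 s.
Solving the cascade with C₁(0)=C₂(0)=0 gives C₂(t) = C_in[1 − (τ₁ e^(−t/τ₁) − τ₂ e^(−t/τ₂))/(τ₁ − τ₂)].
At t = 81.42: e^(−t/τ₁) = 0.00210915, e^(−t/τ₂) = 0.127352.
C₂ = 3.464·[1 − (13.2144·0.00210915 − 39.5090·0.127352)/(-26.2946)] = 3.464·0.809706 = 2.80482 kg/m³.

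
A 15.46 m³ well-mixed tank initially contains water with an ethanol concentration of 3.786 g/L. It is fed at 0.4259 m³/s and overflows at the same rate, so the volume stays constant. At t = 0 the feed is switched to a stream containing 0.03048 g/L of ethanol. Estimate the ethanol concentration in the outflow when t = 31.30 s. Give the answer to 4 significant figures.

Accumulation = in − out for the solute gives V dC/dt = Q(C_in − C).
Time constant τ = V/Q = 15.46/0.4259 = 36.2996 s.
C approaches C_in exponentially: C(t) = C_in + (C₀ − C_in) e^(−t/τ).
C(31.30) = 0.03048 + (3.786 − 0.03048)·e^(−31.30/36.2996) = 0.03048 + (3.75552)·0.422203 = 1.61607 g/L.

1.616 g/L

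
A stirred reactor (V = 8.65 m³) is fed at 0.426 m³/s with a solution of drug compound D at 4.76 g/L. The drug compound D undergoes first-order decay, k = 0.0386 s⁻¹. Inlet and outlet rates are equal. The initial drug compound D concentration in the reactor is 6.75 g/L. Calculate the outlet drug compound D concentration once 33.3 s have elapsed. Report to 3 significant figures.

V dC/dt = Q(C_in − C) − k V C.
This is linear with rate a = Q/V + k = 0.087849 s⁻¹.
C_ss = Q C_in/(Q + kV) = 2.6685 g/L; C(t) = C_ss + (C₀ − C_ss) e^(−a t).
C(33.3) = 2.6685 + (4.0815)·e^(−0.087849·33.3) = 2.6685 + (4.0815)·0.053646 = 2.8874 g/L.

2.89 g/L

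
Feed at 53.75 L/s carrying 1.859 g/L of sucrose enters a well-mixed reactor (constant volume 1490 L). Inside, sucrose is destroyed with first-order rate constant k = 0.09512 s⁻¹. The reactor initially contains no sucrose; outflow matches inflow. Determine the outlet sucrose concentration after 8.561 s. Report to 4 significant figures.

0.3449 g/L

V dC/dt = Q(C_in − C) − k V C.
dC/dt = (Q/V) C_in − (Q/V + k) C; effective rate a = Q/V + k = 0.0360738 + 0.09512 = 0.131194 s⁻¹.
C_ss = Q C_in/(Q + kV) = 0.511162 g/L; C(t) = C_ss + (C₀ − C_ss) e^(−a t).
C(8.561) = 0.511162 + (-0.511162)·e^(−0.131194·8.561) = 0.511162 + (-0.511162)·0.325254 = 0.344904 g/L.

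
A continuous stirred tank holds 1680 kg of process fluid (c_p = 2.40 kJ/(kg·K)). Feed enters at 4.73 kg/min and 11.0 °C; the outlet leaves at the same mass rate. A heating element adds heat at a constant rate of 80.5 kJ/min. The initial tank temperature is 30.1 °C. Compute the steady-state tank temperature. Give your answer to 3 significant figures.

M c_p dT/dt = ṁ c_p (T_in − T) + Q̇.
At steady state dT/dt = 0 ⇒ T_ss = T_in + Q̇/(ṁ c_p) = 11.0 + 80.5/(4.73·2.40) = 18.091 °C.

18.1 °C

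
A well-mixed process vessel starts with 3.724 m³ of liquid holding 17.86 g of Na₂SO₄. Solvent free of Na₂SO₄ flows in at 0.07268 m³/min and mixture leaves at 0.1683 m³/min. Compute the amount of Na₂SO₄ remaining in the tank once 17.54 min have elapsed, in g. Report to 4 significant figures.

Total volume: dV/dt = Q_in − Q_out = -0.0956200 m³/min, so V(t) = 3.724 − 0.0956200 t and V(17.54) = 2.04683 m³.
Solute balance: dm/dt = 0 − Q_out C = −Q_out m/V(t).
dm/m = −Q_out dt/(V₀ − 0.0956200 t); integrating gives ln(m/m₀) = −(Q_out/(Q_in−Q_out)) ln(V/V₀).
m = m₀ (V₀/V)^(Q_out/(Q_in−Q_out)) = 17.86 × (3.724/2.04683)^(-1.76009) = 6.22849 g.

6.228 g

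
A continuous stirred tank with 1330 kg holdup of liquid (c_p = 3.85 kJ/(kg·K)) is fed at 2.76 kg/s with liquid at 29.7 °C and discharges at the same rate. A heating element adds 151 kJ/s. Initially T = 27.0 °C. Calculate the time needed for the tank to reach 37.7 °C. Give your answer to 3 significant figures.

483 s

Heat balance on the well-mixed liquid: M c_p dT/dt = ṁ c_p (T_in − T) + 151.
τ = M/ṁ = 481.88 s; T_ss = T_in + Q̇/(ṁ c_p) = 43.910 °C.
T(t) = T_ss + (T₀ − T_ss) e^(−t/τ). Set T = 37.7:
e^(−t/τ) = (37.7 − 43.910)/(27.0 − 43.910) = 0.36725
t = −481.88 · ln(0.36725) = 482.70 s.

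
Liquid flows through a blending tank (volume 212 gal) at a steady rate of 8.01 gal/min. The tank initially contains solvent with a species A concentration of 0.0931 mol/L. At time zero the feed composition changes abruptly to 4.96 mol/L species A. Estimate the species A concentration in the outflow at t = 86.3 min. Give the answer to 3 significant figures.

4.77 mol/L

Transient balance on the dissolved component: V dC/dt = Q(C_in − C).
Time constant τ = V/Q = 212/8.01 = 26.467 min.
Solution: C(t) = C_in + (C₀ − C_in) e^(−t/τ).
C(86.3) = 4.96 + (0.0931 − 4.96)·e^(−86.3/26.467) = 4.96 + (-4.8669)·0.038363 = 4.7733 mol/L.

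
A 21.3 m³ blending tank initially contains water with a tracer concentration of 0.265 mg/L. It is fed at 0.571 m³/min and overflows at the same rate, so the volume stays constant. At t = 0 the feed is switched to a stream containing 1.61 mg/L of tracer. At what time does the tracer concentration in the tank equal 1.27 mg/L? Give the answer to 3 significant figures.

51.3 min

Species balance: V dC/dt = Q(C_in − C) ⇒ τ = V/Q = 37.303 min.
C(t) = C_in + (C₀ − C_in) e^(−t/τ). Set C = 1.27 and solve for t:
e^(−t/τ) = (C − C_in)/(C₀ − C_in) = (1.27 − 1.61)/(0.265 − 1.61) = 0.25279
t = −τ ln(…) = 37.303 × 1.3752 = 51.299 min.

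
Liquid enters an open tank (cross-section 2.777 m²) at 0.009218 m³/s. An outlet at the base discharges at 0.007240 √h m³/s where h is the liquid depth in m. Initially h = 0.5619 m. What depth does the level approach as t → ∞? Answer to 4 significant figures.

Level balance: A dh/dt = 0.009218 − 0.007240 √h. Setting dh/dt = 0:
Q_in = 0.007240 √h_ss ⇒ √h_ss = 0.009218/0.007240 = 1.27320.
h_ss = 1.27320² = 1.62105 m. (Since h₀ = 0.5619 m < h_ss, the level will rise toward this value.)

1.621 m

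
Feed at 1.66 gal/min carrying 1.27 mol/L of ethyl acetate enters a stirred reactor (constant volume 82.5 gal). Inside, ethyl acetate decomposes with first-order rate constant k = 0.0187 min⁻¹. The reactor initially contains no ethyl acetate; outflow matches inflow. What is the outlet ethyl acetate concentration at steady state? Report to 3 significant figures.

Species balance: V dC/dt = Q C_in − Q C − k V C.
At steady state: 0 = Q C_in − (Q + kV) C_ss, so C_ss = Q C_in/(Q + kV).
C_ss = 1.66·1.27/(1.66 + 0.0187·82.5) = 2.1082/3.2027 = 0.65825 mol/L.

0.658 mol/L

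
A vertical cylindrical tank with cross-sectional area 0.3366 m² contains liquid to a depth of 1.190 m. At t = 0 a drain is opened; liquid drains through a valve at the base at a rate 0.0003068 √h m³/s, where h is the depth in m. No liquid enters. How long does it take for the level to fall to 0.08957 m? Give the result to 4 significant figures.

1737 s

Accumulation of liquid (constant cross-section A): A dh/dt = −0.0003068 √h.
This is separable: 2 d(√h)/dt = −0.0003068/A, so √h = √h₀ − (0.0003068/(2A)) t.
t = 2A(√h₀ − √h)/0.0003068 = 2·0.3366·(√1.190 − √0.08957)/0.0003068
  = 0.673200 × (1.09087 − 0.299282) / 0.0003068 = 1736.95 s.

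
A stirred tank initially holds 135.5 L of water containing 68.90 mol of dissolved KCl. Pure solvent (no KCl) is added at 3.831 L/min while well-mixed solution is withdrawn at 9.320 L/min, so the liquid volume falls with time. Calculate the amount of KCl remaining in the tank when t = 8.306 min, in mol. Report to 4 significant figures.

Let m(t) be the amount of KCl. Volume: V(t) = V₀ + (Q_in − Q_out) t = 135.5 − 5.48900 t; V(8.306) = 89.9084 L.
Species balance (pure solvent in): dm/dt = −Q_out · m/V(t).
Separate: dm/m = −Q_out dt/V(t) ⇒ ln(m/m₀) = −(Q_out/(Q_in−Q_out)) ln(V/V₀).
m = m₀ (V₀/V)^(Q_out/(Q_in−Q_out)) = 68.90 × (135.5/89.9084)^(-1.69794) = 34.3360 mol.

34.34 mol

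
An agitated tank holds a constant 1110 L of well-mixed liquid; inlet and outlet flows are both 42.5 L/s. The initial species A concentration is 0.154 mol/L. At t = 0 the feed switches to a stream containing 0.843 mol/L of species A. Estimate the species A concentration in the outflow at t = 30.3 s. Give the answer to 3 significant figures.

Accumulation = in − out for the solute gives V dC/dt = Q(C_in − C).
Rewrite as dC/dt + C/τ = C_in/τ, τ = V/Q = 26.118 s.
Integrating: C(t) = C_in + (C₀ − C_in) e^(−t/τ).
C(30.3) = 0.843 + (0.154 − 0.843)·e^(−30.3/26.118) = 0.843 + (-0.68900)·0.31344 = 0.62704 mol/L.

0.627 mol/L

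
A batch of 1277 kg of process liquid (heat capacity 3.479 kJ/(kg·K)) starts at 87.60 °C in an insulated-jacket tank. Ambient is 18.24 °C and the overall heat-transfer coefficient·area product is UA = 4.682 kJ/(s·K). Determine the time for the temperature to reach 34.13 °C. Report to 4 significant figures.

1398 s

M c_p dT/dt = −UA(T − T_amb).
τ = M c_p/UA = 948.886 s; T_ss = T_amb = 18.2400 °C.
T(t) = T_ss + (T₀ − T_ss)e^(−t/τ); set T = 34.13:
t = −τ ln[(T − T_ss)/(T₀ − T_ss)] = −948.886 · ln(0.229095) = 1398.30 s.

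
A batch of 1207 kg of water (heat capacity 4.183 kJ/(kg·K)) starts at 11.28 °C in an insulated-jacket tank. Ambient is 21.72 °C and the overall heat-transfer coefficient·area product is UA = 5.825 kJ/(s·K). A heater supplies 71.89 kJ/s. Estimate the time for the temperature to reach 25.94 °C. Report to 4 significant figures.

894.0 s

Lumped-capacitance energy balance: M c_p dT/dt = UA(T_amb − T) + Q̇.
τ = M c_p/UA = 866.761 s; T_ss = T_amb + Q̇/UA = 21.72 + 71.89/5.825 = 34.0616 °C.
T(t) = T_ss + (T₀ − T_ss)e^(−t/τ); set T = 25.94:
t = −τ ln[(T − T_ss)/(T₀ − T_ss)] = −866.761 · ln(0.356499) = 893.997 s.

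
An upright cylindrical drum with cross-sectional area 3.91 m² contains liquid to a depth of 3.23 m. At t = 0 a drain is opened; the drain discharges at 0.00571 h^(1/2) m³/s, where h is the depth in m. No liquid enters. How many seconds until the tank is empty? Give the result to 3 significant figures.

A dh/dt = −Q_out = −0.00571 √h.
∫ h^(−1/2) dh = −(0.00571/A) ∫ dt, giving 2√h = 2√h₀ − (0.00571/A) t.
Set h = 0: 2√h₀ = (0.00571/A) t_empty ⇒ t_empty = 2A√h₀/0.00571.
t_empty = 2·3.91·√3.23/0.00571 = 7.8200·1.7972/0.00571 = 2461.3 s.

2460 s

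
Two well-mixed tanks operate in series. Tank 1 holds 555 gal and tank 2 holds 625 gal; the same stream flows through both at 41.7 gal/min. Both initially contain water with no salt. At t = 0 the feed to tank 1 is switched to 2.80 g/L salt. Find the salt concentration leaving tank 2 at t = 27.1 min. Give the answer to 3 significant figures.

Time constants: τᵢ = Vᵢ/Q for each well-mixed tank.
τ₁ = 555/41.7 = 13.309 min; τ₂ = 625/41.7 = 14.988 min.
Tank 1: C₁ = C_in(1 − e^(−t/τ₁)). Tank 2 (τ₁ ≠ τ₂): C₂ = C_in[1 − (τ₁ e^(−t/τ₁) − τ₂ e^(−t/τ₂))/(τ₁ − τ₂)].
At t = 27.1: e^(−t/τ₁) = 0.13053, e^(−t/τ₂) = 0.16396.
C₂ = 2.80·[1 − (13.309·0.13053 − 14.988·0.16396)/(-1.6787)] = 2.80·0.57095 = 1.5987 g/L.

1.60 g/L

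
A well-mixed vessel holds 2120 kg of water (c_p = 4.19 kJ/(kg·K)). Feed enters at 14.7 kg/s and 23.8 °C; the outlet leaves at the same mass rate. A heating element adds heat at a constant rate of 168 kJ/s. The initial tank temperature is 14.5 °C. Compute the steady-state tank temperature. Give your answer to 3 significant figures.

Heat balance on the well-mixed liquid: M c_p dT/dt = ṁ c_p (T_in − T) + 168.
At steady state dT/dt = 0 ⇒ T_ss = T_in + Q̇/(ṁ c_p) = 23.8 + 168/(14.7·4.19) = 26.528 °C.

26.5 °C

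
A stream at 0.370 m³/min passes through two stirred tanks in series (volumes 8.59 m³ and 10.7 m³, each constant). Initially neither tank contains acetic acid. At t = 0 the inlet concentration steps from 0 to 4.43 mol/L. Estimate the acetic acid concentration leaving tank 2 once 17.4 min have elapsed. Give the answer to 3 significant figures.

0.645 mol/L

Each tank obeys Vᵢ dCᵢ/dt = Q(Cᵢ₋₁ − Cᵢ), so τᵢ = Vᵢ/Q.
τ₁ = 8.59/0.370 = 23.216 min; τ₂ = 10.7/0.370 = 28.919 min.
Solving the cascade with C₁(0)=C₂(0)=0 gives C₂(t) = C_in[1 − (τ₁ e^(−t/τ₁) − τ₂ e^(−t/τ₂))/(τ₁ − τ₂)].
At t = 17.4: e^(−t/τ₁) = 0.47261, e^(−t/τ₂) = 0.54789.
C₂ = 4.43·[1 − (23.216·0.47261 − 28.919·0.54789)/(-5.7027)] = 4.43·0.14566 = 0.64527 mol/L.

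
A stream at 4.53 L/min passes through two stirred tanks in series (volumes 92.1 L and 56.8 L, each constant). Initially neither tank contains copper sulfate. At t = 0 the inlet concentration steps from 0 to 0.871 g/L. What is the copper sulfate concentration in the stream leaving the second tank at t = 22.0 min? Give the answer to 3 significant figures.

0.343 g/L

Species balance on tank i: dCᵢ/dt = (Cᵢ₋₁ − Cᵢ)/τᵢ with τᵢ = Vᵢ/Q.
τ₁ = 92.1/4.53 = 20.331 min; τ₂ = 56.8/4.53 = 12.539 min.
Solving the cascade with C₁(0)=C₂(0)=0 gives C₂(t) = C_in[1 − (τ₁ e^(−t/τ₁) − τ₂ e^(−t/τ₂))/(τ₁ − τ₂)].
At t = 22.0: e^(−t/τ₁) = 0.33889, e^(−t/τ₂) = 0.17298.
C₂ = 0.871·[1 − (20.331·0.33889 − 12.539·0.17298)/(7.7925)] = 0.871·0.39415 = 0.34331 g/L.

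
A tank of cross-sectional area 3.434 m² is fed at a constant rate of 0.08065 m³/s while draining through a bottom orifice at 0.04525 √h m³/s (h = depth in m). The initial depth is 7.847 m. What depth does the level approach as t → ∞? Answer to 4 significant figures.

Level balance: A dh/dt = 0.08065 − 0.04525 √h. Setting dh/dt = 0:
Q_in = 0.04525 √h_ss ⇒ √h_ss = 0.08065/0.04525 = 1.78232.
h_ss = 1.78232² = 3.17667 m. (Since h₀ = 7.847 m > h_ss, the level will fall toward this value.)

3.177 m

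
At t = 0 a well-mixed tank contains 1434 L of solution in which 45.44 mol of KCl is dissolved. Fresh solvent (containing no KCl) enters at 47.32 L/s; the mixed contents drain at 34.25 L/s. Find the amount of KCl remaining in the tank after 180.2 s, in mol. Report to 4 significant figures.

3.561 mol

Let m(t) be the amount of KCl. Volume: V(t) = V₀ + (Q_in − Q_out) t = 1434 + 13.0700 t; V(180.2) = 3789.21 L.
Species balance (pure solvent in): dm/dt = −Q_out · m/V(t).
Separate: dm/m = −Q_out dt/V(t) ⇒ ln(m/m₀) = −(Q_out/(Q_in−Q_out)) ln(V/V₀).
m = m₀ (V₀/V)^(Q_out/(Q_in−Q_out)) = 45.44 × (1434/3789.21)^(2.62050) = 3.56111 mol.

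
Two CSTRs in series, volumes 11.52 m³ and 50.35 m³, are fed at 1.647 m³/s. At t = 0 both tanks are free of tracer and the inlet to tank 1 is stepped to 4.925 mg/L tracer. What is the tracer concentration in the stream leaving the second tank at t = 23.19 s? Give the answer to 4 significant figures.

Each tank obeys Vᵢ dCᵢ/dt = Q(Cᵢ₋₁ − Cᵢ), so τᵢ = Vᵢ/Q.
τ₁ = 11.52/1.647 = 6.99454 s; τ₂ = 50.35/1.647 = 30.5707 s.
Solving the cascade with C₁(0)=C₂(0)=0 gives C₂(t) = C_in[1 − (τ₁ e^(−t/τ₁) − τ₂ e^(−t/τ₂))/(τ₁ − τ₂)].
At t = 23.19: e^(−t/τ₁) = 0.0363179, e^(−t/τ₂) = 0.468336.
C₂ = 4.925·[1 − (6.99454·0.0363179 − 30.5707·0.468336)/(-23.5762)] = 4.925·0.403493 = 1.98720 mg/L.

1.987 mg/L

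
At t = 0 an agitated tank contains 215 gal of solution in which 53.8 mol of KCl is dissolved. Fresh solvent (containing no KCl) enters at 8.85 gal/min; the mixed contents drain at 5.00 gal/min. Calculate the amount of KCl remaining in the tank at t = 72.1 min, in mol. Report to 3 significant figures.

18.3 mol

Let m(t) be the amount of KCl. Volume: V(t) = V₀ + (Q_in − Q_out) t = 215 + 3.8500 t; V(72.1) = 492.58 gal.
Solute balance: dm/dt = 0 − Q_out C = −Q_out m/V(t).
Separate: dm/m = −Q_out dt/V(t) ⇒ ln(m/m₀) = −(Q_out/(Q_in−Q_out)) ln(V/V₀).
m = m₀ (V₀/V)^(Q_out/(Q_in−Q_out)) = 53.8 × (215/492.58)^(1.2987) = 18.331 mol.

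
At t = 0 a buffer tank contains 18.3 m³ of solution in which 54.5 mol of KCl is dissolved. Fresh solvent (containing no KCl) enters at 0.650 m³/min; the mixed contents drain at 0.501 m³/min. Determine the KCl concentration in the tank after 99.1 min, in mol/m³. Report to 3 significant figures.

Total volume: dV/dt = Q_in − Q_out = 0.14900 m³/min, so V(t) = 18.3 + 0.14900 t and V(99.1) = 33.066 m³.
Species balance (pure solvent in): dm/dt = −Q_out · m/V(t).
dm/m = −Q_out dt/(V₀ + 0.14900 t); integrating gives ln(m/m₀) = −(Q_out/(Q_in−Q_out)) ln(V/V₀).
m = m₀ (V₀/V)^(Q_out/(Q_in−Q_out)) = 54.5 × (18.3/33.066)^(3.3624) = 7.4558 mol.
C = m/V = 7.4558/33.066 = 0.22548 mol/m³.

0.225 mol/m³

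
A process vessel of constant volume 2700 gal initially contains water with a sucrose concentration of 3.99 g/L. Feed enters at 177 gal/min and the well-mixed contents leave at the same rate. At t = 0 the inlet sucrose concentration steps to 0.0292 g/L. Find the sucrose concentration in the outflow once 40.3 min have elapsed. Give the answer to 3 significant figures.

Species balance on the tank: V dC/dt = Q(C_in − C).
Time constant τ = V/Q = 2700/177 = 15.254 min.
Integrating: C(t) = C_in + (C₀ − C_in) e^(−t/τ).
C(40.3) = 0.0292 + (3.99 − 0.0292)·e^(−40.3/15.254) = 0.0292 + (3.9608)·0.071227 = 0.31131 g/L.

0.311 g/L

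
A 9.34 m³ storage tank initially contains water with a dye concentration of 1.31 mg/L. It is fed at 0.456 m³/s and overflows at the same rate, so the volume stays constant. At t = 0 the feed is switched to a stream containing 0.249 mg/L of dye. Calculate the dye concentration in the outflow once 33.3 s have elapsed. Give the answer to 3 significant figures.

0.458 mg/L

Transient balance on the dissolved component: V dC/dt = Q(C_in − C).
So dC/dt = (C_in − C)/τ with τ = V/Q = 9.34/0.456 = 20.482 s.
C approaches C_in exponentially: C(t) = C_in + (C₀ − C_in) e^(−t/τ).
C(33.3) = 0.249 + (1.31 − 0.249)·e^(−33.3/20.482) = 0.249 + (1.0610)·0.19676 = 0.45776 mg/L.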